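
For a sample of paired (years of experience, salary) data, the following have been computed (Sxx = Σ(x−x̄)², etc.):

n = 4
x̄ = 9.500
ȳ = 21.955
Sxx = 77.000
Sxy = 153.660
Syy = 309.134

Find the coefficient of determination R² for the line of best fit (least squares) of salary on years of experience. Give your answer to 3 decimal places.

R² = Sxy²/(Sxx·Syy) = (153.66)²/(77·309.134) = 0.991937

0.992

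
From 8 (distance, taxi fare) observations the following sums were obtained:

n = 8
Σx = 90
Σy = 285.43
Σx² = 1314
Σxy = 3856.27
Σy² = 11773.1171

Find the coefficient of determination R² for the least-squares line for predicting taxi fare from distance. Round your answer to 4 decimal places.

Sxx = Σx² − (Σx)²/n = 1314 − 1012.5 = 301.5
Sxy = Σxy − (Σx)(Σy)/n = 3856.27 − 3211.0875 = 645.1825
Syy = Σy² − (Σy)²/n = 11773.1171 − 10183.785612 = 1589.331488
R² = Sxy²/(Sxx·Syy) = (645.1825)²/(301.5·1589.331488) = 0.868687

0.8687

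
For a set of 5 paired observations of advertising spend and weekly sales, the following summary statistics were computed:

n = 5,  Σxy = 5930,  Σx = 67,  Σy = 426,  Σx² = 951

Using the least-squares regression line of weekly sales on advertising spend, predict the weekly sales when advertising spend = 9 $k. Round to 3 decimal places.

Sxx = Σx² − (Σx)²/n = 951 − 897.8 = 53.2
Sxy = Σxy − (Σx)(Σy)/n = 5930 − 5708.4 = 221.6
b = Sxy/Sxx = 221.6/53.2 = 4.165414
a = ȳ − b·x̄ = 85.2 − 4.165414·13.4 = 29.383459
ŷ(9) = a + b·9 = 29.383459 + 4.165414·9 = 66.872180

66.872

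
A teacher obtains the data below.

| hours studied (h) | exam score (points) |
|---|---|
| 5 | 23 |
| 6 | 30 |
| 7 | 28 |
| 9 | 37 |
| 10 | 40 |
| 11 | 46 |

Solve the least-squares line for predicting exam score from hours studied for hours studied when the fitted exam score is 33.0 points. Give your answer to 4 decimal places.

n = 6, Σx = 48, Σy = 204, Σxy = 1730, Σx² = 412
Sxx = Σx² − (Σx)²/n = 412 − 384 = 28
Sxy = Σxy − (Σx)(Σy)/n = 1730 − 1632 = 98
b = Sxy/Sxx = 98/28 = 3.5
a = ȳ − b·x̄ = 34 − 3.5·8 = 6
Set a + b·x = 33.0: x = (33.0 − 6) / 3.5 = 7.714286

7.7143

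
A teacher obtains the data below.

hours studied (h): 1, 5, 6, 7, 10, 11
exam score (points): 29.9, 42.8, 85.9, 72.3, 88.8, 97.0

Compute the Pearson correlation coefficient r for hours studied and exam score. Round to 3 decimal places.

n = 6, Σx = 40, Σy = 416.7, Σxy = 3220.4, Σx² = 332, Σy² = 32626.39
Sxx = Σx² − (Σx)²/n = 332 − 266.666667 = 65.333333
Sxy = Σxy − (Σx)(Σy)/n = 3220.4 − 2778 = 442.4
Syy = Σy² − (Σy)²/n = 32626.39 − 28939.815 = 3686.575
r = Sxy/√(Sxx·Syy) = 442.4/√(240856.233333) = 442.4/490.771060 = 0.901439

0.901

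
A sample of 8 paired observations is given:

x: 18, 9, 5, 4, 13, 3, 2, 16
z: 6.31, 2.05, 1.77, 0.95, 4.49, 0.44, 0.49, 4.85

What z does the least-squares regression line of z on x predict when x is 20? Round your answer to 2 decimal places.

6.65

n = 8, Σx = 70, Σy = 21.35, Σxy = 282.95, Σx² = 884
Sxx = Σx² − (Σx)²/n = 884 − 612.5 = 271.5
Sxy = Σxy − (Σx)(Σy)/n = 282.95 − 186.8125 = 96.1375
b = Sxy/Sxx = 96.1375/271.5 = 0.354098
a = ȳ − b·x̄ = 2.66875 − 0.354098·8.75 = -0.429604
ŷ(20) = a + b·20 = -0.429604 + 0.354098·20 = 6.652348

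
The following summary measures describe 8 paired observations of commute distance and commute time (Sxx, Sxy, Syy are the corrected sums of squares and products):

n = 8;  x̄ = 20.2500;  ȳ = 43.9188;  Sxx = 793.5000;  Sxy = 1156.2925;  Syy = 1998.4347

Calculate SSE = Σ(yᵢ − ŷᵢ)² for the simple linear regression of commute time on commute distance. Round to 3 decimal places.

b = Sxy/Sxx = 1156.2925/793.5 = 1.457205
SSE = Syy − b·Sxy = 1998.4347 − 1.457205·1156.2925 = 313.479003

313.479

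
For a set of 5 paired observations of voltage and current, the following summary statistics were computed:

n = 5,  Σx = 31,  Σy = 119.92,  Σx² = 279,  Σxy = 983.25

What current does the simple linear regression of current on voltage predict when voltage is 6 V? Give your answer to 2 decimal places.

23.43

Sxx = Σx² − (Σx)²/n = 279 − 192.2 = 86.8
Sxy = Σxy − (Σx)(Σy)/n = 983.25 − 743.504 = 239.746
b = Sxy/Sxx = 239.746/86.8 = 2.762051
a = ȳ − b·x̄ = 23.984 − 2.762051·6.2 = 6.859286
ŷ(6) = a + b·6 = 6.859286 + 2.762051·6 = 23.431590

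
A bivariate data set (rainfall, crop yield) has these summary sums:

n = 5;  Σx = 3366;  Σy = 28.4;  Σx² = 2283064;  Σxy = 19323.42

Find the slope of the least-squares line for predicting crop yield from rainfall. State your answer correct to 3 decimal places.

Sxx = Σx² − (Σx)²/n = 2283064 − 2265991.2 = 17072.8
Sxy = Σxy − (Σx)(Σy)/n = 19323.42 − 19118.88 = 204.54
b = Sxy/Sxx = 204.54/17072.8 = 0.011980

0.012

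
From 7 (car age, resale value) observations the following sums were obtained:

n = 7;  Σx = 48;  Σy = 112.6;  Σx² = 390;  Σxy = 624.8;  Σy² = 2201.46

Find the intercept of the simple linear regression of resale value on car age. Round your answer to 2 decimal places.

32.68

Sxx = Σx² − (Σx)²/n = 390 − 329.142857 = 60.857143
Sxy = Σxy − (Σx)(Σy)/n = 624.8 − 772.114286 = -147.314286
b = Sxy/Sxx = -147.314286/60.857143 = -2.420657
a = ȳ − b·x̄ = 16.085714 − (-2.420657)·6.857143 = 32.684507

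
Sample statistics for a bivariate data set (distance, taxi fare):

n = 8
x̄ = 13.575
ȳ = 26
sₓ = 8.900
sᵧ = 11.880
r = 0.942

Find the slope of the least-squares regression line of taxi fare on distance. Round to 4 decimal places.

1.2574

b = r · sᵧ/sₓ = 0.942 · 11.88/8.9 = 1.257411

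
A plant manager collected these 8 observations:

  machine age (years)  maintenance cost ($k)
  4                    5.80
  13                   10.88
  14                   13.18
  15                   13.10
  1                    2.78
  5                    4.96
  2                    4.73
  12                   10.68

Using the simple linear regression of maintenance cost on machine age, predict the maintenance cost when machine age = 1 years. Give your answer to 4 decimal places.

3.1702

n = 8, Σx = 66, Σy = 66.11, Σxy = 710.86, Σx² = 780
Sxx = Σx² − (Σx)²/n = 780 − 544.5 = 235.5
Sxy = Σxy − (Σx)(Σy)/n = 710.86 − 545.4075 = 165.4525
b = Sxy/Sxx = 165.4525/235.5 = 0.702558
a = ȳ − b·x̄ = 8.26375 − 0.702558·8.25 = 2.467643
ŷ(1) = a + b·1 = 2.467643 + 0.702558·1 = 3.170202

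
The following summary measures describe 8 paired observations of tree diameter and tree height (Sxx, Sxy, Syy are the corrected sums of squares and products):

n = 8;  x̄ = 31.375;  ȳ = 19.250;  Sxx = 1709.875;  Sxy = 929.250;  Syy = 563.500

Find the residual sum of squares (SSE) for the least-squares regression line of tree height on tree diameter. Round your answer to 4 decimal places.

b = Sxy/Sxx = 929.25/1709.875 = 0.543461
SSE = Syy − b·Sxy = 563.5 − 0.543461·929.25 = 58.489071

58.4891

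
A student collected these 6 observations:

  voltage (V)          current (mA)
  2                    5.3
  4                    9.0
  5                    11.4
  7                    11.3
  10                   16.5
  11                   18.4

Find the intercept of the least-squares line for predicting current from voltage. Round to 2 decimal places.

n = 6, Σx = 39, Σy = 71.9, Σxy = 550.1, Σx² = 315
Sxx = Σx² − (Σx)²/n = 315 − 253.5 = 61.5
Sxy = Σxy − (Σx)(Σy)/n = 550.1 − 467.35 = 82.75
b = Sxy/Sxx = 82.75/61.5 = 1.345528
a = ȳ − b·x̄ = 11.983333 − 1.345528·6.5 = 3.237398

3.24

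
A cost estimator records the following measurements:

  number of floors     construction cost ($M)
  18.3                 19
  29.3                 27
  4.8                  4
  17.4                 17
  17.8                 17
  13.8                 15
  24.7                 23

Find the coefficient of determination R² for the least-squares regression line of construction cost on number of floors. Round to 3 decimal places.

0.979

n = 7, Σx = 126.1, Σy = 122, Σxy = 2531.5, Σx² = 2636.55, Σy² = 2438
Sxx = Σx² − (Σx)²/n = 2636.55 − 2271.601429 = 364.948571
Sxy = Σxy − (Σx)(Σy)/n = 2531.5 − 2197.742857 = 333.757143
Syy = Σy² − (Σy)²/n = 2438 − 2126.285714 = 311.714286
R² = Sxy²/(Sxx·Syy) = (333.757143)²/(364.948571·311.714286) = 0.979203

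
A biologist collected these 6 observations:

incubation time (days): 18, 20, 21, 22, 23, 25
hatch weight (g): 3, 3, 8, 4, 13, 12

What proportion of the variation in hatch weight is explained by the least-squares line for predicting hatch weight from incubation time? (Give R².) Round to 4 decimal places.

0.6528

n = 6, Σx = 129, Σy = 43, Σxy = 969, Σx² = 2803, Σy² = 411
Sxx = Σx² − (Σx)²/n = 2803 − 2773.5 = 29.5
Sxy = Σxy − (Σx)(Σy)/n = 969 − 924.5 = 44.5
Syy = Σy² − (Σy)²/n = 411 − 308.166667 = 102.833333
R² = Sxy²/(Sxx·Syy) = (44.5)²/(29.5·102.833333) = 0.652776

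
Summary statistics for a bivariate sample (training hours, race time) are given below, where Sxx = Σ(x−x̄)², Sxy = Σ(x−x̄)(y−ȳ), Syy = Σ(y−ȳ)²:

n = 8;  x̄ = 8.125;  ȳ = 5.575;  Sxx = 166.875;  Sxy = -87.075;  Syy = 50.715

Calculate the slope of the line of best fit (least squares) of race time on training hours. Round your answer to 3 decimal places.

b = Sxy/Sxx = -87.075/166.875 = -0.521798

-0.522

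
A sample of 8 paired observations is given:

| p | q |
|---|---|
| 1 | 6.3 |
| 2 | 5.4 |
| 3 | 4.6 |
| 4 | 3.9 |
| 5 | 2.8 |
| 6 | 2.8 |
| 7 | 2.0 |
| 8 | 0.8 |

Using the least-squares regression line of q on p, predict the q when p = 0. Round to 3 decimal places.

n = 8, Σx = 36, Σy = 28.6, Σxy = 97.7, Σx² = 204
Sxx = Σx² − (Σx)²/n = 204 − 162 = 42
Sxy = Σxy − (Σx)(Σy)/n = 97.7 − 128.7 = -31
b = Sxy/Sxx = -31/42 = -0.738095
a = ȳ − b·x̄ = 3.575 − (-0.738095)·4.5 = 6.896429
ŷ(0) = a + b·0 = 6.896429 + (-0.738095)·0 = 6.896429

6.896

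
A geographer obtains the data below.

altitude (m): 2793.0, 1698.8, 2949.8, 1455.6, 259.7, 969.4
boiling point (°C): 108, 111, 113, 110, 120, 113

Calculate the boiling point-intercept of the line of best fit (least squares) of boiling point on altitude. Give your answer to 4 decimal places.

n = 6, Σx = 10126.3, Σy = 675, Σxy = 1124360.4, Σx² = 22514042.29
Sxx = Σx² − (Σx)²/n = 22514042.29 − 17090325.281667 = 5423717.008333
Sxy = Σxy − (Σx)(Σy)/n = 1124360.4 − 1139208.75 = -14848.35
b = Sxy/Sxx = -14848.35/5423717.008333 = -0.002738
a = ȳ − b·x̄ = 112.5 − (-0.002738)·1687.716667 = 117.120412

117.1204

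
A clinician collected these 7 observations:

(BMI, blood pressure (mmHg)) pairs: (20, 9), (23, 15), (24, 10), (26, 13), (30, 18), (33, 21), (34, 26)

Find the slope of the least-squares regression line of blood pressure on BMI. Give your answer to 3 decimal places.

1.066

n = 7, Σx = 190, Σy = 112, Σxy = 3220, Σx² = 5326
Sxx = Σx² − (Σx)²/n = 5326 − 5157.142857 = 168.857143
Sxy = Σxy − (Σx)(Σy)/n = 3220 − 3040 = 180
b = Sxy/Sxx = 180/168.857143 = 1.065990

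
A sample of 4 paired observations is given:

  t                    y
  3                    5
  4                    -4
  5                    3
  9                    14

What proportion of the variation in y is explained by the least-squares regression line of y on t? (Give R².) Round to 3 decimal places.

0.605

n = 4, Σx = 21, Σy = 18, Σxy = 140, Σx² = 131, Σy² = 246
Sxx = Σx² − (Σx)²/n = 131 − 110.25 = 20.75
Sxy = Σxy − (Σx)(Σy)/n = 140 − 94.5 = 45.5
Syy = Σy² − (Σy)²/n = 246 − 81 = 165
R² = Sxy²/(Sxx·Syy) = (45.5)²/(20.75·165) = 0.604673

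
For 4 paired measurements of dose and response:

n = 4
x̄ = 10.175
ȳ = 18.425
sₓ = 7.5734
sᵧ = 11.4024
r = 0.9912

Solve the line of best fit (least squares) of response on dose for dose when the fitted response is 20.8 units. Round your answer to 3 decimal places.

11.766

b = r · sᵧ/sₓ = 0.9912 · 11.4024/7.5734 = 1.492336
a = ȳ − b·x̄ = 18.425 − 1.492336·10.175 = 3.240479
Set a + b·x = 20.8: x = (20.8 − 3.240479) / 1.492336 = 11.766464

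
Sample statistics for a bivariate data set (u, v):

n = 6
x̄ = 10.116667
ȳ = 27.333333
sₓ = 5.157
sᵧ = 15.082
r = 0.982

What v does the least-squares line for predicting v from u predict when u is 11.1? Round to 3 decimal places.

30.157

b = r · sᵧ/sₓ = 0.982 · 15.082/5.157 = 2.871926
a = ȳ − b·x̄ = 27.333333 − 2.871926·10.116667 = -1.720989
ŷ(11.1) = a + b·11.1 = -1.720989 + 2.871926·11.1 = 30.157393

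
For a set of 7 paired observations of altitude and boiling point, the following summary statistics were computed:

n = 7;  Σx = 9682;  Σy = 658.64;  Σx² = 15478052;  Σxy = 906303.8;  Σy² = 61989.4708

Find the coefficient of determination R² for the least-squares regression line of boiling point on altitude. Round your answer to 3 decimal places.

Sxx = Σx² − (Σx)²/n = 15478052 − 13391589.142857 = 2086462.857143
Sxy = Σxy − (Σx)(Σy)/n = 906303.8 − 910993.211429 = -4689.411429
Syy = Σy² − (Σy)²/n = 61989.4708 − 61972.378514 = 17.092286
R² = Sxy²/(Sxx·Syy) = (-4689.411429)²/(2086462.857143·17.092286) = 0.616632

0.617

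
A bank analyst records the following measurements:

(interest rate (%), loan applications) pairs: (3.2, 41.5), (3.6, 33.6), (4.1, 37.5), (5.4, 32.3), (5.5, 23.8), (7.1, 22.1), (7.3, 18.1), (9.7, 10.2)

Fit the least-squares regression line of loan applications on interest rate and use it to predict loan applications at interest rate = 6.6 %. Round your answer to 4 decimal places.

n = 8, Σx = 45.9, Σy = 219.1, Σxy = 1100.81, Σx² = 297.21
Sxx = Σx² − (Σx)²/n = 297.21 − 263.35125 = 33.85875
Sxy = Σxy − (Σx)(Σy)/n = 1100.81 − 1257.08625 = -156.27625
b = Sxy/Sxx = -156.27625/33.85875 = -4.615535
a = ȳ − b·x̄ = 27.3875 − (-4.615535)·5.7375 = 53.869133
ŷ(6.6) = a + b·6.6 = 53.869133 + (-4.615535)·6.6 = 23.406601

23.4066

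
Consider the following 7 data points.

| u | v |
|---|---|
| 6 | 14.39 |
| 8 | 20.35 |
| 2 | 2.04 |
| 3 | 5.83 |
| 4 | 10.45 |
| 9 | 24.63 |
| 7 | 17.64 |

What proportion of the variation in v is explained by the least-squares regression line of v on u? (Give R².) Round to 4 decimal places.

n = 7, Σx = 39, Σy = 95.33, Σxy = 657.66, Σx² = 259, Σy² = 1686.3541
Sxx = Σx² − (Σx)²/n = 259 − 217.285714 = 41.714286
Sxy = Σxy − (Σx)(Σy)/n = 657.66 − 531.124286 = 126.535714
Syy = Σy² − (Σy)²/n = 1686.3541 − 1298.258414 = 388.095686
R² = Sxy²/(Sxx·Syy) = (126.535714)²/(41.714286·388.095686) = 0.989014

0.9890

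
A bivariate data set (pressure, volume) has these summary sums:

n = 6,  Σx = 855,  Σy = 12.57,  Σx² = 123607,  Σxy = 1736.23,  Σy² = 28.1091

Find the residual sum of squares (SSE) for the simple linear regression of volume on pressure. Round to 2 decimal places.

Sxx = Σx² − (Σx)²/n = 123607 − 121837.5 = 1769.5
Sxy = Σxy − (Σx)(Σy)/n = 1736.23 − 1791.225 = -54.995
Syy = Σy² − (Σy)²/n = 28.1091 − 26.33415 = 1.77495
b = Sxy/Sxx = -54.995/1769.5 = -0.031079
SSE = Syy − b·Sxy = 1.77495 − (-0.031079)·(-54.995) = 0.065738

0.07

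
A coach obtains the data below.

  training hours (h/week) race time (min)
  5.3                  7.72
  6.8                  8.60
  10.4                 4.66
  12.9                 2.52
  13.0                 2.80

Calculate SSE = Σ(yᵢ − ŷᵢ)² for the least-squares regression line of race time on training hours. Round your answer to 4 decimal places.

2.1710

n = 5, Σx = 48.4, Σy = 26.3, Σxy = 216.768, Σx² = 517.9, Σy² = 169.4644
Sxx = Σx² − (Σx)²/n = 517.9 − 468.512 = 49.388
Sxy = Σxy − (Σx)(Σy)/n = 216.768 − 254.584 = -37.816
Syy = Σy² − (Σy)²/n = 169.4644 − 138.338 = 31.1264
b = Sxy/Sxx = -37.816/49.388 = -0.765692
SSE = Syy − b·Sxy = 31.1264 − (-0.765692)·(-37.816) = 2.170989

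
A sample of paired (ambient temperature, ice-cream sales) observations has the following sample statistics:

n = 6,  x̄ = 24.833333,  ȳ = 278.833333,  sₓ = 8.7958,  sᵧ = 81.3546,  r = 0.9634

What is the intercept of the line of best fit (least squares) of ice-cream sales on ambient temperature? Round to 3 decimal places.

57.550

b = r · sᵧ/sₓ = 0.9634 · 81.3546/8.7958 = 8.910733
a = ȳ − b·x̄ = 278.833333 − 8.910733·24.833333 = 57.550144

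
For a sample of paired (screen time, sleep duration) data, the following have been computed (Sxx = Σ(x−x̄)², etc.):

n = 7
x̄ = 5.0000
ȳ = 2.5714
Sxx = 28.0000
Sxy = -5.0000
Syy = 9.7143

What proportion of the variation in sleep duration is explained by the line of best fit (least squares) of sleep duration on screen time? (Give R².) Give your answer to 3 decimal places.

0.092

R² = Sxy²/(Sxx·Syy) = (-5)²/(28·9.7143) = 0.091912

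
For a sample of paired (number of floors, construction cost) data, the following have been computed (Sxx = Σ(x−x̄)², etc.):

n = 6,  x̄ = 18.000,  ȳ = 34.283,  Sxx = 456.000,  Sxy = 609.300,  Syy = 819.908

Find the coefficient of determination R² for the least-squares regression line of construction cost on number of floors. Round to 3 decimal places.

R² = Sxy²/(Sxx·Syy) = (609.3)²/(456·819.908) = 0.992961

0.993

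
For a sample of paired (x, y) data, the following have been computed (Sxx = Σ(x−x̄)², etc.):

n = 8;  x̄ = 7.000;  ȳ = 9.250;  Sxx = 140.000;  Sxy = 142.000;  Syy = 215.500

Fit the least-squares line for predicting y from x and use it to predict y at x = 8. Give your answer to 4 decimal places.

b = Sxy/Sxx = 142/140 = 1.014286
a = ȳ − b·x̄ = 9.25 − 1.014286·7 = 2.15
ŷ(8) = a + b·8 = 2.15 + 1.014286·8 = 10.264286

10.2643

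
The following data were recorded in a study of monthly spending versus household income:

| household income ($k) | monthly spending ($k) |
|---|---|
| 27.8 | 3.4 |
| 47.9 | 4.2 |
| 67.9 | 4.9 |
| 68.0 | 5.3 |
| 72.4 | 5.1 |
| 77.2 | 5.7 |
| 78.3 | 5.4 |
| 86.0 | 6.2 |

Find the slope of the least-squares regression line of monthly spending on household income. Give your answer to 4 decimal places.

0.0452

n = 8, Σx = 525.5, Σy = 40.2, Σxy = 2754.11, Σx² = 37030.15
Sxx = Σx² − (Σx)²/n = 37030.15 − 34518.78125 = 2511.36875
Sxy = Σxy − (Σx)(Σy)/n = 2754.11 − 2640.6375 = 113.4725
b = Sxy/Sxx = 113.4725/2511.36875 = 0.045184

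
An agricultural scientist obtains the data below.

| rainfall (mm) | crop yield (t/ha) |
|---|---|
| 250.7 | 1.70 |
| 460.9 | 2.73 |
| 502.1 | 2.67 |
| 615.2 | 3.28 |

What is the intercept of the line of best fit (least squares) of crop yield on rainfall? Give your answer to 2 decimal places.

n = 4, Σx = 1828.9, Σy = 10.38, Σxy = 5042.91, Σx² = 905854.75
Sxx = Σx² − (Σx)²/n = 905854.75 − 836218.8025 = 69635.9475
Sxy = Σxy − (Σx)(Σy)/n = 5042.91 − 4745.9955 = 296.9145
b = Sxy/Sxx = 296.9145/69635.9475 = 0.004264
a = ȳ − b·x̄ = 2.595 − 0.004264·457.225 = 0.645479

0.65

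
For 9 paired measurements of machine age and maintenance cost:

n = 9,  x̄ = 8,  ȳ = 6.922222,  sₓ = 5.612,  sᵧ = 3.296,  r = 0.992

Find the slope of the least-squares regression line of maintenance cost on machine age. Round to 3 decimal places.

0.583

b = r · sᵧ/sₓ = 0.992 · 3.296/5.612 = 0.582614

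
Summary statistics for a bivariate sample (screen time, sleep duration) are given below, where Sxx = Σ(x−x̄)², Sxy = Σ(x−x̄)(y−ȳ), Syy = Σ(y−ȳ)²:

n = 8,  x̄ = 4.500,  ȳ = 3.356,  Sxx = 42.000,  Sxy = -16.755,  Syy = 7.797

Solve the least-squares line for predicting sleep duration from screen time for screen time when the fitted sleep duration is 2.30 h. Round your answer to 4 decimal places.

b = Sxy/Sxx = -16.755/42 = -0.398929
a = ȳ − b·x̄ = 3.356 − (-0.398929)·4.5 = 5.151179
Set a + b·x = 2.30: x = (2.30 − 5.151179) / (-0.398929) = 7.147090

7.1471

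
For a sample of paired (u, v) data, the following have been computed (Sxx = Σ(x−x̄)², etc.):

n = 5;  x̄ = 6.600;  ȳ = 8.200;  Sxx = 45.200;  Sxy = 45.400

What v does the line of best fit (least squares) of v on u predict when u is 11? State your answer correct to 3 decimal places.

b = Sxy/Sxx = 45.4/45.2 = 1.004425
a = ȳ − b·x̄ = 8.2 − 1.004425·6.6 = 1.570796
ŷ(11) = a + b·11 = 1.570796 + 1.004425·11 = 12.619469

12.619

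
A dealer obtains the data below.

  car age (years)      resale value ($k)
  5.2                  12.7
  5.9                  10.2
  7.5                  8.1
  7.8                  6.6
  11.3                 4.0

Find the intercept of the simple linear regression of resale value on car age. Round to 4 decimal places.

n = 5, Σx = 37.7, Σy = 41.6, Σxy = 283.65, Σx² = 306.63
Sxx = Σx² − (Σx)²/n = 306.63 − 284.258 = 22.372
Sxy = Σxy − (Σx)(Σy)/n = 283.65 − 313.664 = -30.014
b = Sxy/Sxx = -30.014/22.372 = -1.341588
a = ȳ − b·x̄ = 8.32 − (-1.341588)·7.54 = 18.435571

18.4356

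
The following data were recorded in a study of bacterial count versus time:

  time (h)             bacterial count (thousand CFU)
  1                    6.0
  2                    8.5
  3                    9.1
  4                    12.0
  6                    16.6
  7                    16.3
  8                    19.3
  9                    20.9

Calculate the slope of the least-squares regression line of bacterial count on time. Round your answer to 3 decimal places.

1.850

n = 8, Σx = 40, Σy = 108.7, Σxy = 654.5, Σx² = 260
Sxx = Σx² − (Σx)²/n = 260 − 200 = 60
Sxy = Σxy − (Σx)(Σy)/n = 654.5 − 543.5 = 111
b = Sxy/Sxx = 111/60 = 1.85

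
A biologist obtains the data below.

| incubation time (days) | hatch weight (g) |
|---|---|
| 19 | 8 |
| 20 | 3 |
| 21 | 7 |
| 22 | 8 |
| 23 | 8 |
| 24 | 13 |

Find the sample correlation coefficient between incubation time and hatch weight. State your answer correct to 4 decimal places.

n = 6, Σx = 129, Σy = 47, Σxy = 1031, Σx² = 2791, Σy² = 419
Sxx = Σx² − (Σx)²/n = 2791 − 2773.5 = 17.5
Sxy = Σxy − (Σx)(Σy)/n = 1031 − 1010.5 = 20.5
Syy = Σy² − (Σy)²/n = 419 − 368.166667 = 50.833333
r = Sxy/√(Sxx·Syy) = 20.5/√(889.583333) = 20.5/29.825884 = 0.687322

0.6873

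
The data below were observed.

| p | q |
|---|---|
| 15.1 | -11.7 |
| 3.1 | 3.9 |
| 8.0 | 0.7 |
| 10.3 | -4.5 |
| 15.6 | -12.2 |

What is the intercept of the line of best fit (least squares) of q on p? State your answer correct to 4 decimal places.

9.4611

n = 5, Σx = 52.1, Σy = -23.8, Σxy = -395.65, Σx² = 651.07
Sxx = Σx² − (Σx)²/n = 651.07 − 542.882 = 108.188
Sxy = Σxy − (Σx)(Σy)/n = -395.65 − (-247.996) = -147.654
b = Sxy/Sxx = -147.654/108.188 = -1.364791
a = ȳ − b·x̄ = -4.76 − (-1.364791)·10.42 = 9.461121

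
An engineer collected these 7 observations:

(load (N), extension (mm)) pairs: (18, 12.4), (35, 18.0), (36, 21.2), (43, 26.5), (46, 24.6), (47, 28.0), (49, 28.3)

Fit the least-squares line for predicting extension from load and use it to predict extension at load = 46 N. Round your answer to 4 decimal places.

n = 7, Σx = 274, Σy = 159, Σxy = 6590.2, Σx² = 11420
Sxx = Σx² − (Σx)²/n = 11420 − 10725.142857 = 694.857143
Sxy = Σxy − (Σx)(Σy)/n = 6590.2 − 6223.714286 = 366.485714
b = Sxy/Sxx = 366.485714/694.857143 = 0.527426
a = ȳ − b·x̄ = 22.714286 − 0.527426·39.142857 = 2.069326
ŷ(46) = a + b·46 = 2.069326 + 0.527426·46 = 26.330921

26.3309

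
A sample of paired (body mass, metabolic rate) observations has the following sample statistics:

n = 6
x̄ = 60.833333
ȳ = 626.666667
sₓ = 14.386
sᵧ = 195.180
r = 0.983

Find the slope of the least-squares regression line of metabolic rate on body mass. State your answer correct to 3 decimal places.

b = r · sᵧ/sₓ = 0.983 · 195.18/14.386 = 13.336712

13.337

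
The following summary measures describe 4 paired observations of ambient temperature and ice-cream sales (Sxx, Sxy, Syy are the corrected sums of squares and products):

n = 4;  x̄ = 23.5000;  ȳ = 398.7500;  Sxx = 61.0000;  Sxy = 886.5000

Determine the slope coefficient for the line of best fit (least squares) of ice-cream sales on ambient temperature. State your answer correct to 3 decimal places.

14.533

b = Sxy/Sxx = 886.5/61 = 14.532787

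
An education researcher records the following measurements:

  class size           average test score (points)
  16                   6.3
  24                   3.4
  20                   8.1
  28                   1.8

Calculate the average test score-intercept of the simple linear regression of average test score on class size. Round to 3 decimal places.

n = 4, Σx = 88, Σy = 19.6, Σxy = 394.8, Σx² = 2016
Sxx = Σx² − (Σx)²/n = 2016 − 1936 = 80
Sxy = Σxy − (Σx)(Σy)/n = 394.8 − 431.2 = -36.4
b = Sxy/Sxx = -36.4/80 = -0.455
a = ȳ − b·x̄ = 4.9 − (-0.455)·22 = 14.91

14.910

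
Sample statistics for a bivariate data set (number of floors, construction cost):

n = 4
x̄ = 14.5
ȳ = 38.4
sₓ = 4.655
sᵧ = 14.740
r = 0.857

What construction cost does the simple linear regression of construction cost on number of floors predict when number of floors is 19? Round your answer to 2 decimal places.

50.61

b = r · sᵧ/sₓ = 0.857 · 14.74/4.655 = 2.713680
a = ȳ − b·x̄ = 38.4 − 2.713680·14.5 = -0.948359
ŷ(19) = a + b·19 = -0.948359 + 2.713680·19 = 50.611560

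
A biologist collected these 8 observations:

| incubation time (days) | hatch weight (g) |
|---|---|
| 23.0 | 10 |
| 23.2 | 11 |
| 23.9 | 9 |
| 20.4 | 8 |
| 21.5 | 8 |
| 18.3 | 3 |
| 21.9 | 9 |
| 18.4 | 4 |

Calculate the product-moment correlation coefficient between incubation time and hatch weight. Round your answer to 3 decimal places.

n = 8, Σx = 170.6, Σy = 62, Σxy = 1361.1, Σx² = 3669.92, Σy² = 536
Sxx = Σx² − (Σx)²/n = 3669.92 − 3638.045 = 31.875
Sxy = Σxy − (Σx)(Σy)/n = 1361.1 − 1322.15 = 38.95
Syy = Σy² − (Σy)²/n = 536 − 480.5 = 55.5
r = Sxy/√(Sxx·Syy) = 38.95/√(1769.0625) = 38.95/42.060225 = 0.926053

0.926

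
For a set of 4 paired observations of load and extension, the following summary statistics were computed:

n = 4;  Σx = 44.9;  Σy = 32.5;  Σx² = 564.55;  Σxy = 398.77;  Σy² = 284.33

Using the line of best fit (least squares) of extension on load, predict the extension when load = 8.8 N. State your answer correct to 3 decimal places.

Sxx = Σx² − (Σx)²/n = 564.55 − 504.0025 = 60.5475
Sxy = Σxy − (Σx)(Σy)/n = 398.77 − 364.8125 = 33.9575
b = Sxy/Sxx = 33.9575/60.5475 = 0.560841
a = ȳ − b·x̄ = 8.125 − 0.560841·11.225 = 1.829564
ŷ(8.8) = a + b·8.8 = 1.829564 + 0.560841·8.8 = 6.764961

6.765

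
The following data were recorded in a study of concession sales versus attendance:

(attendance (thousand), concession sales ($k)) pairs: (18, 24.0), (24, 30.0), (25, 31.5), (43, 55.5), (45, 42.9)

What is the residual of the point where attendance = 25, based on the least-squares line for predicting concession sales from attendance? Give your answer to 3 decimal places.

0.332

n = 5, Σx = 155, Σy = 183.9, Σxy = 6256.5, Σx² = 5399
Sxx = Σx² − (Σx)²/n = 5399 − 4805 = 594
Sxy = Σxy − (Σx)(Σy)/n = 6256.5 − 5700.9 = 555.6
b = Sxy/Sxx = 555.6/594 = 0.935354
a = ȳ − b·x̄ = 36.78 − 0.935354·31 = 7.784040
ŷ(25) = 7.784040 + 0.935354·25 = 31.167879
residual = y − ŷ = 31.5 − 31.167879 = 0.332121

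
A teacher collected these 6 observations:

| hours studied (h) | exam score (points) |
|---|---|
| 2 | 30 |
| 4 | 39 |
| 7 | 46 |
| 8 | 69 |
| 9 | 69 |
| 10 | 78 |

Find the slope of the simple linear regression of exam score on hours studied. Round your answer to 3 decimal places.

6.007

n = 6, Σx = 40, Σy = 331, Σxy = 2491, Σx² = 314
Sxx = Σx² − (Σx)²/n = 314 − 266.666667 = 47.333333
Sxy = Σxy − (Σx)(Σy)/n = 2491 − 2206.666667 = 284.333333
b = Sxy/Sxx = 284.333333/47.333333 = 6.007042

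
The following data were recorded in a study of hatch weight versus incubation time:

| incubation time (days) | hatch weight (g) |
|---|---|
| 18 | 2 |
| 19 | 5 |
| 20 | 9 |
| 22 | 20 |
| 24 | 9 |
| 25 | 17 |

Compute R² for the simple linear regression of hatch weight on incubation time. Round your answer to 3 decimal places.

0.511

n = 6, Σx = 128, Σy = 62, Σxy = 1392, Σx² = 2770, Σy² = 880
Sxx = Σx² − (Σx)²/n = 2770 − 2730.666667 = 39.333333
Sxy = Σxy − (Σx)(Σy)/n = 1392 − 1322.666667 = 69.333333
Syy = Σy² − (Σy)²/n = 880 − 640.666667 = 239.333333
R² = Sxy²/(Sxx·Syy) = (69.333333)²/(39.333333·239.333333) = 0.510646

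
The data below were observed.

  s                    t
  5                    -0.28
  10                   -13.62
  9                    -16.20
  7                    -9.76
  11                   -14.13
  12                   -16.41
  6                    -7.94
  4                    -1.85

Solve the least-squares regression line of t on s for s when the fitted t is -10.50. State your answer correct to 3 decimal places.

8.243

n = 8, Σx = 64, Σy = -80.19, Σxy = -759.11, Σx² = 572
Sxx = Σx² − (Σx)²/n = 572 − 512 = 60
Sxy = Σxy − (Σx)(Σy)/n = -759.11 − (-641.52) = -117.59
b = Sxy/Sxx = -117.59/60 = -1.959833
a = ȳ − b·x̄ = -10.02375 − (-1.959833)·8 = 5.654917
Set a + b·x = -10.50: x = (-10.50 − 5.654917) / (-1.959833) = 8.243005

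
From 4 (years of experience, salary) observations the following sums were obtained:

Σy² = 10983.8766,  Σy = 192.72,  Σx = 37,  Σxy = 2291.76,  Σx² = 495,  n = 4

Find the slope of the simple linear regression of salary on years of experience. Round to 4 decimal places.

3.3329

Sxx = Σx² − (Σx)²/n = 495 − 342.25 = 152.75
Sxy = Σxy − (Σx)(Σy)/n = 2291.76 − 1782.66 = 509.1
b = Sxy/Sxx = 509.1/152.75 = 3.332897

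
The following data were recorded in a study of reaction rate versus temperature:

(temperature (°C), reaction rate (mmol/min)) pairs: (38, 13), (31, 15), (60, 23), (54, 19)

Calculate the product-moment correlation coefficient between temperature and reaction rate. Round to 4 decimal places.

n = 4, Σx = 183, Σy = 70, Σxy = 3365, Σx² = 8921, Σy² = 1284
Sxx = Σx² − (Σx)²/n = 8921 − 8372.25 = 548.75
Sxy = Σxy − (Σx)(Σy)/n = 3365 − 3202.5 = 162.5
Syy = Σy² − (Σy)²/n = 1284 − 1225 = 59
r = Sxy/√(Sxx·Syy) = 162.5/√(32376.25) = 162.5/179.934016 = 0.903109

0.9031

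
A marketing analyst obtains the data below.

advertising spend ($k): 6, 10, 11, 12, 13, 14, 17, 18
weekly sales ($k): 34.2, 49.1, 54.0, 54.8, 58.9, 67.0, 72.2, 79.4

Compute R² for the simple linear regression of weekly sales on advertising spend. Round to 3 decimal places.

0.983

n = 8, Σx = 101, Σy = 469.6, Σxy = 6308.1, Σx² = 1379, Σy² = 28974.9
Sxx = Σx² − (Σx)²/n = 1379 − 1275.125 = 103.875
Sxy = Σxy − (Σx)(Σy)/n = 6308.1 − 5928.7 = 379.4
Syy = Σy² − (Σy)²/n = 28974.9 − 27565.52 = 1409.38
R² = Sxy²/(Sxx·Syy) = (379.4)²/(103.875·1409.38) = 0.983231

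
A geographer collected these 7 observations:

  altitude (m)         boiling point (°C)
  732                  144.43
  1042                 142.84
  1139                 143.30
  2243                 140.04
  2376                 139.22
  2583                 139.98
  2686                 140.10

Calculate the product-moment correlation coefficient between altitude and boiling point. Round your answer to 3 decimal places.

-0.959

n = 7, Σx = 12801, Σy = 989.91, Σxy = 1800554.12, Σx² = 27481819, Σy² = 140014.0009
Sxx = Σx² − (Σx)²/n = 27481819 − 23409371.571429 = 4072447.428571
Sxy = Σxy − (Σx)(Σy)/n = 1800554.12 − 1810262.558571 = -9708.438571
Syy = Σy² − (Σy)²/n = 140014.0009 − 139988.829729 = 25.171171
r = Sxy/√(Sxx·Syy) = -9708.438571/√(102508272.358416) = -9708.438571/10124.636900 = -0.958893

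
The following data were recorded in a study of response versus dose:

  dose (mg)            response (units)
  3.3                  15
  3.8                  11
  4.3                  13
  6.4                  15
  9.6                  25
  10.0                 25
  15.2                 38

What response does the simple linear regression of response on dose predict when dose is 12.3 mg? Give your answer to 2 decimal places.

30.63

n = 7, Σx = 52.6, Σy = 142, Σxy = 1310.8, Σx² = 507.98
Sxx = Σx² − (Σx)²/n = 507.98 − 395.251429 = 112.728571
Sxy = Σxy − (Σx)(Σy)/n = 1310.8 − 1067.028571 = 243.771429
b = Sxy/Sxx = 243.771429/112.728571 = 2.162464
a = ȳ − b·x̄ = 20.285714 − 2.162464·7.514286 = 4.036345
ŷ(12.3) = a + b·12.3 = 4.036345 + 2.162464·12.3 = 30.634647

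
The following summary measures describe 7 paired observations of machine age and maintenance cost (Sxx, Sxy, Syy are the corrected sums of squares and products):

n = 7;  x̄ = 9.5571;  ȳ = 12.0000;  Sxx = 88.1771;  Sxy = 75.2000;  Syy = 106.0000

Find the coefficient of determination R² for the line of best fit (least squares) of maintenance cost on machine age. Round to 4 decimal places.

0.6050

R² = Sxy²/(Sxx·Syy) = (75.2)²/(88.1771·106) = 0.605026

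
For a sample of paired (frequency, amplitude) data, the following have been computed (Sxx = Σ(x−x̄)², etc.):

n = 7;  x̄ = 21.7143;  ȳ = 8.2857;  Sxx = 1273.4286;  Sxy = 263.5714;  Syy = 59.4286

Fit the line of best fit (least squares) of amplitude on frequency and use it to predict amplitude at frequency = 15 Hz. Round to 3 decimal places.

6.896

b = Sxy/Sxx = 263.5714/1273.4286 = 0.206978
a = ȳ − b·x̄ = 8.2857 − 0.206978·21.7143 = 3.791323
ŷ(15) = a + b·15 = 3.791323 + 0.206978·15 = 6.895989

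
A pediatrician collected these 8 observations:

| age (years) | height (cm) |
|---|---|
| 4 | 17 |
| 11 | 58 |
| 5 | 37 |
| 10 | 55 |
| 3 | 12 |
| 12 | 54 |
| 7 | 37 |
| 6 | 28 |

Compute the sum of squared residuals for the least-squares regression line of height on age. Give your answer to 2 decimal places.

231.55

n = 8, Σx = 58, Σy = 298, Σxy = 2552, Σx² = 500, Σy² = 13260
Sxx = Σx² − (Σx)²/n = 500 − 420.5 = 79.5
Sxy = Σxy − (Σx)(Σy)/n = 2552 − 2160.5 = 391.5
Syy = Σy² − (Σy)²/n = 13260 − 11100.5 = 2159.5
b = Sxy/Sxx = 391.5/79.5 = 4.924528
SSE = Syy − b·Sxy = 2159.5 − 4.924528·391.5 = 231.547170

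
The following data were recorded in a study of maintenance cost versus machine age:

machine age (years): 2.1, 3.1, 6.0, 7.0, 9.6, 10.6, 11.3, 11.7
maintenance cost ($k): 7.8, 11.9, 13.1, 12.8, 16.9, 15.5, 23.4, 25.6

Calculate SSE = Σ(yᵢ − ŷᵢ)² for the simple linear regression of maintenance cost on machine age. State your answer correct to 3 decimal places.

n = 8, Σx = 61.4, Σy = 127, Σxy = 1111.95, Σx² = 568.12, Σy² = 2266.68
Sxx = Σx² − (Σx)²/n = 568.12 − 471.245 = 96.875
Sxy = Σxy − (Σx)(Σy)/n = 1111.95 − 974.725 = 137.225
Syy = Σy² − (Σy)²/n = 2266.68 − 2016.125 = 250.555
b = Sxy/Sxx = 137.225/96.875 = 1.416516
SSE = Syy − b·Sxy = 250.555 − 1.416516·137.225 = 56.173574

56.174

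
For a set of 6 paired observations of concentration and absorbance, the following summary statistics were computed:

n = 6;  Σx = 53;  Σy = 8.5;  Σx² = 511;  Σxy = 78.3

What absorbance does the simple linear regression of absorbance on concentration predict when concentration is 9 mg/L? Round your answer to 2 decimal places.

Sxx = Σx² − (Σx)²/n = 511 − 468.166667 = 42.833333
Sxy = Σxy − (Σx)(Σy)/n = 78.3 − 75.083333 = 3.216667
b = Sxy/Sxx = 3.216667/42.833333 = 0.075097
a = ȳ − b·x̄ = 1.416667 − 0.075097·8.833333 = 0.753307
ŷ(9) = a + b·9 = 0.753307 + 0.075097·9 = 1.429183

1.43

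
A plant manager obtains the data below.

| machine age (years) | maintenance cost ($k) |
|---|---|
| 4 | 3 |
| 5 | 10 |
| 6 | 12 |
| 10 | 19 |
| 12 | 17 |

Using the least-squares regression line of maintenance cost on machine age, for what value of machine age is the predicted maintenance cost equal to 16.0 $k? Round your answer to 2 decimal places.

9.74

n = 5, Σx = 37, Σy = 61, Σxy = 528, Σx² = 321
Sxx = Σx² − (Σx)²/n = 321 − 273.8 = 47.2
Sxy = Σxy − (Σx)(Σy)/n = 528 − 451.4 = 76.6
b = Sxy/Sxx = 76.6/47.2 = 1.622881
a = ȳ − b·x̄ = 12.2 − 1.622881·7.4 = 0.190678
Set a + b·x = 16.0: x = (16.0 − 0.190678) / 1.622881 = 9.741514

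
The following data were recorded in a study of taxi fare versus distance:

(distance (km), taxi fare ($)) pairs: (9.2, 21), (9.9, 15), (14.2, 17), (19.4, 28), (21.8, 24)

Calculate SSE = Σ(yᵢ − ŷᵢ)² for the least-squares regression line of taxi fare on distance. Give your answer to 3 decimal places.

52.586

n = 5, Σx = 74.5, Σy = 105, Σxy = 1649.5, Σx² = 1235.89, Σy² = 2315
Sxx = Σx² − (Σx)²/n = 1235.89 − 1110.05 = 125.84
Sxy = Σxy − (Σx)(Σy)/n = 1649.5 − 1564.5 = 85
Syy = Σy² − (Σy)²/n = 2315 − 2205 = 110
b = Sxy/Sxx = 85/125.84 = 0.675461
SSE = Syy − b·Sxy = 110 − 0.675461·85 = 52.585823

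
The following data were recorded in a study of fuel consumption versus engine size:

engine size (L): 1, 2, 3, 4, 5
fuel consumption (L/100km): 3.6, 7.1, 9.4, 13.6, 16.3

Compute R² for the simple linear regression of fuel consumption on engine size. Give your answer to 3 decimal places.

n = 5, Σx = 15, Σy = 50, Σxy = 181.9, Σx² = 55, Σy² = 602.38
Sxx = Σx² − (Σx)²/n = 55 − 45 = 10
Sxy = Σxy − (Σx)(Σy)/n = 181.9 − 150 = 31.9
Syy = Σy² − (Σy)²/n = 602.38 − 500 = 102.38
R² = Sxy²/(Sxx·Syy) = (31.9)²/(10·102.38) = 0.993954

0.994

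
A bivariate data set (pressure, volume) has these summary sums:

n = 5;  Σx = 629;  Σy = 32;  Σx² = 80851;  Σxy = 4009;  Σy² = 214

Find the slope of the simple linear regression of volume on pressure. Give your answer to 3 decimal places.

-0.010

Sxx = Σx² − (Σx)²/n = 80851 − 79128.2 = 1722.8
Sxy = Σxy − (Σx)(Σy)/n = 4009 − 4025.6 = -16.6
b = Sxy/Sxx = -16.6/1722.8 = -0.009635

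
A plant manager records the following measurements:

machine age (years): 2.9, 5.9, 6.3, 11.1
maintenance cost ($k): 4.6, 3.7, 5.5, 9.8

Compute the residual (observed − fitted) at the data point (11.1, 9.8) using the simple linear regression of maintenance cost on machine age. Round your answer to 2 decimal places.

n = 4, Σx = 26.2, Σy = 23.6, Σxy = 178.6, Σx² = 206.12
Sxx = Σx² − (Σx)²/n = 206.12 − 171.61 = 34.51
Sxy = Σxy − (Σx)(Σy)/n = 178.6 − 154.58 = 24.02
b = Sxy/Sxx = 24.02/34.51 = 0.696030
a = ȳ − b·x̄ = 5.9 − 0.696030·6.55 = 1.341003
ŷ(11.1) = 1.341003 + 0.696030·11.1 = 9.066937
residual = y − ŷ = 9.8 − 9.066937 = 0.733063

0.73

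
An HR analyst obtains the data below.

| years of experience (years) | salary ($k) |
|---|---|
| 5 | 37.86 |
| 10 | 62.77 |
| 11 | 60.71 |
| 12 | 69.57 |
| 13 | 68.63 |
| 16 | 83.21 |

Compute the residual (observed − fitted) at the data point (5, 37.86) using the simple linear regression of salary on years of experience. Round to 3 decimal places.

-1.097

n = 6, Σx = 67, Σy = 382.75, Σxy = 4543.2, Σx² = 815
Sxx = Σx² − (Σx)²/n = 815 − 748.166667 = 66.833333
Sxy = Σxy − (Σx)(Σy)/n = 4543.2 − 4274.041667 = 269.158333
b = Sxy/Sxx = 269.158333/66.833333 = 4.027307
a = ȳ − b·x̄ = 63.791667 − 4.027307·11.166667 = 18.820075
ŷ(5) = 18.820075 + 4.027307·5 = 38.956608
residual = y − ŷ = 37.86 − 38.956608 = -1.096608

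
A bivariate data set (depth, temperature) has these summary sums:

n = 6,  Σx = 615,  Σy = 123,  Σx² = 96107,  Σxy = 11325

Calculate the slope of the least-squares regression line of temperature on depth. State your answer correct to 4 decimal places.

Sxx = Σx² − (Σx)²/n = 96107 − 63037.5 = 33069.5
Sxy = Σxy − (Σx)(Σy)/n = 11325 − 12607.5 = -1282.5
b = Sxy/Sxx = -1282.5/33069.5 = -0.038782

-0.0388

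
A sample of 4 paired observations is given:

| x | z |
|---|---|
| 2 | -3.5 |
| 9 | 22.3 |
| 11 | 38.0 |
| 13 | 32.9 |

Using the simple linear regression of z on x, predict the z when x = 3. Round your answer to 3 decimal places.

n = 4, Σx = 35, Σy = 89.7, Σxy = 1039.4, Σx² = 375
Sxx = Σx² − (Σx)²/n = 375 − 306.25 = 68.75
Sxy = Σxy − (Σx)(Σy)/n = 1039.4 − 784.875 = 254.525
b = Sxy/Sxx = 254.525/68.75 = 3.702182
a = ȳ − b·x̄ = 22.425 − 3.702182·8.75 = -9.969091
ŷ(3) = a + b·3 = -9.969091 + 3.702182·3 = 1.137455

1.137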